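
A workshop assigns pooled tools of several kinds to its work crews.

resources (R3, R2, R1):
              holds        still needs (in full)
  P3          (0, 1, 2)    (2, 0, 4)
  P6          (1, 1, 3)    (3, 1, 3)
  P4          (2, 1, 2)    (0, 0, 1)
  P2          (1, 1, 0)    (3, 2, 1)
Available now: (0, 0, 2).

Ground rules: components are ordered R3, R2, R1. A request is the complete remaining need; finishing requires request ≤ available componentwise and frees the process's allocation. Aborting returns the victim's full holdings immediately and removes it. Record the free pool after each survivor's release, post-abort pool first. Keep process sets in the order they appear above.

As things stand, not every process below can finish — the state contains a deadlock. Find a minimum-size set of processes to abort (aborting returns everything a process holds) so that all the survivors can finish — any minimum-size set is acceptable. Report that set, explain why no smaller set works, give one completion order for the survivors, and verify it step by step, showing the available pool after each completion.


Minimum abort set: P2.
Key observation: aborting P2 returns (1, 1, 0), and P6 — hopeless before — runs at step 3 with the returned capacity in the pool.
Minimality: the empty abort set fails — the state is deadlocked as it stands.
Survivors finish in the order: P4, P3, P6. Step-by-step check (pool after the aborts first):
  pool = (1, 1, 2)
  P4: need (0, 0, 1) fits (1, 1, 2); releases (2, 1, 2), pool now (3, 2, 4)
  P3: need (2, 0, 4) fits (3, 2, 4); releases (0, 1, 2), pool now (3, 3, 6)
  P6: need (3, 1, 3) fits (3, 3, 6); releases (1, 1, 3), pool now (4, 4, 9)


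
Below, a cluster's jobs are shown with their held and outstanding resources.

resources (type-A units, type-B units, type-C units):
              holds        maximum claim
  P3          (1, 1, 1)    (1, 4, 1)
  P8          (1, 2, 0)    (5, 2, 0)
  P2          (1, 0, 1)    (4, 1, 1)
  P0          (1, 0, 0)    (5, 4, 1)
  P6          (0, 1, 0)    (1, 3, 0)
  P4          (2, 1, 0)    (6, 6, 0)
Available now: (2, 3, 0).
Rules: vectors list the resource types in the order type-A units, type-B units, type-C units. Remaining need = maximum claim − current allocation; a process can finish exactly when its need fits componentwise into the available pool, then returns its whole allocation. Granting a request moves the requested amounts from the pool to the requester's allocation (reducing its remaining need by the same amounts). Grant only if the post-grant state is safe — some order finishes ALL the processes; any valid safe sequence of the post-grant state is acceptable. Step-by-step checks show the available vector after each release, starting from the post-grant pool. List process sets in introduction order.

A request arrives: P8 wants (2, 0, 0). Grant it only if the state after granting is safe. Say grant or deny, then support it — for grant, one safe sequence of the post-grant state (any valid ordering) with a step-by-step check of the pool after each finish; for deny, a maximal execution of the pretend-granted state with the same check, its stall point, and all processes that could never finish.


DENY: after the grant no complete ordering would exist.
Key observation: P3, P6 can finish, but then (1, 5, 1) is all there is, and the blocked group's type-A units demands exceed it.
Pretend the grant happened; the run P3, P6 goes as far as possible. Step-by-step check:
  pool = (0, 3, 0)
  P3 needs (0, 3, 0) <= (0, 3, 0) -> finishes; pool += (1, 1, 1) = (1, 4, 1)
  P6 needs (1, 2, 0) <= (1, 4, 1) -> finishes; pool += (0, 1, 0) = (1, 5, 1)
  P8 cannot run: need (2, 0, 0) vs free (1, 5, 1) (insufficient type-A units)
  P2 cannot run: need (3, 1, 0) vs free (1, 5, 1) (insufficient type-A units)
  P0 cannot run: need (4, 4, 1) vs free (1, 5, 1) (insufficient type-A units)
  P4 cannot run: need (4, 5, 0) vs free (1, 5, 1) (insufficient type-A units)
Post-grant, the permanently blocked set is P8, P2, P0 and P4.


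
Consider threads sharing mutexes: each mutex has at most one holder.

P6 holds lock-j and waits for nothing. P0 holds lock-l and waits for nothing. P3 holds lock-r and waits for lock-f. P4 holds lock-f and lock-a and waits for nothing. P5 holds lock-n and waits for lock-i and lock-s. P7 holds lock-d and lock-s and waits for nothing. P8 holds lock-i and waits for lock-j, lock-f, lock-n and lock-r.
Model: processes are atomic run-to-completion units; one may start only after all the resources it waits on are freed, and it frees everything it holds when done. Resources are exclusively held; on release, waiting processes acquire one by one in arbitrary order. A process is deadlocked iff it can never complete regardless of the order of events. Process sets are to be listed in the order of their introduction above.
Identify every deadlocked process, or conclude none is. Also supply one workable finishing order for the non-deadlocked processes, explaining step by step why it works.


The deadlocked set is P5 and P8.
Key observation: nobody on the ring P5 -> P8 -> P5 can start until another member finishes, which never happens; no other process is dragged down with it.
The rest can finish in the order P0, P4, P3, P6, P7.
Step-by-step check:
  P0: no waits; runs immediately, freeing lock-l
  P4: no waits; runs immediately, freeing lock-f and lock-a
  P3: everything it awaited (lock-f) is free; runs, freeing lock-r
  P6: no waits; runs immediately, freeing lock-j
  P7: no waits; runs immediately, freeing lock-d and lock-s


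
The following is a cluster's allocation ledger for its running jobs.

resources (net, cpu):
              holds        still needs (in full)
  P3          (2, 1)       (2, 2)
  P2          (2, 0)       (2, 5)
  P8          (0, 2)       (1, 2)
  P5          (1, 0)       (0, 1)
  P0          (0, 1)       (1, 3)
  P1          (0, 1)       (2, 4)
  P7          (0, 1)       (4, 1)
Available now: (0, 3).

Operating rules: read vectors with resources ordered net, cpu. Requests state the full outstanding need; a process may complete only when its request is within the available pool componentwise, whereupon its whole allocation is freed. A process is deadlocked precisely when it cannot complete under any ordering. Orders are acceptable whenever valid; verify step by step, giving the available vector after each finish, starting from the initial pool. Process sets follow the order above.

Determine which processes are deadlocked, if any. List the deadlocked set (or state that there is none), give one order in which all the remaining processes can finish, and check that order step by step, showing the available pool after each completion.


The deadlocked set is P3, P2, P1 and P7.
Key observation: once P5, P0, P8 finish, the pool peaks at (1, 6) — and every remaining process still needs more net than that.
A valid finishing order for the others: P5, P0, P8. Check, step by step:
  pool = (0, 3)
  P5: need (0, 1) fits (0, 3); releases (1, 0), pool now (1, 3)
  P0: need (1, 3) fits (1, 3); releases (0, 1), pool now (1, 4)
  P8: need (1, 2) fits (1, 4); releases (0, 2), pool now (1, 6)
The stuck group stays short no matter what:
  blocked: P3 wants (2, 2), pool (1, 6) — not enough net
  blocked: P2 wants (2, 5), pool (1, 6) — not enough net
  blocked: P1 wants (2, 4), pool (1, 6) — not enough net
  blocked: P7 wants (4, 1), pool (1, 6) — not enough net


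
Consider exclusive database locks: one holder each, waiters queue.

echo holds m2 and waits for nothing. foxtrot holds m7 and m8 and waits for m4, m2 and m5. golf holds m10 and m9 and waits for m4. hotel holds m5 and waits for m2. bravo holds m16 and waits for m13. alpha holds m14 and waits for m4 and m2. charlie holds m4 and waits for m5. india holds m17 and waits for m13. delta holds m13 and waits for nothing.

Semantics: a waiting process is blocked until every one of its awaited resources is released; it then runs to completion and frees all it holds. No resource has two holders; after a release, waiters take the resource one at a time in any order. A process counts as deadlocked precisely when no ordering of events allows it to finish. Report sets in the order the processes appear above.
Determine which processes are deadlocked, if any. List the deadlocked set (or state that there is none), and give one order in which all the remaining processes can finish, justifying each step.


No process is deadlocked.
Key observation: the waits form no ring: some process can always run, and its releases unblock the others one by one.
One completion order for the rest: echo, delta, hotel, bravo, charlie, golf, india, alpha, foxtrot.
Verifying each step:
  run echo (it waits on nothing); releases m2
  run delta (it waits on nothing); releases m13
  run hotel (all its waits — m2 — are resolved); releases m5
  run bravo (all its waits — m13 — are resolved); releases m16
  run charlie (all its waits — m5 — are resolved); releases m4
  run golf (all its waits — m4 — are resolved); releases m10 and m9
  run india (all its waits — m13 — are resolved); releases m17
  run alpha (all its waits — m4 and m2 — are resolved); releases m14
  run foxtrot (all its waits — m4, m2 and m5 — are resolved); releases m7 and m8


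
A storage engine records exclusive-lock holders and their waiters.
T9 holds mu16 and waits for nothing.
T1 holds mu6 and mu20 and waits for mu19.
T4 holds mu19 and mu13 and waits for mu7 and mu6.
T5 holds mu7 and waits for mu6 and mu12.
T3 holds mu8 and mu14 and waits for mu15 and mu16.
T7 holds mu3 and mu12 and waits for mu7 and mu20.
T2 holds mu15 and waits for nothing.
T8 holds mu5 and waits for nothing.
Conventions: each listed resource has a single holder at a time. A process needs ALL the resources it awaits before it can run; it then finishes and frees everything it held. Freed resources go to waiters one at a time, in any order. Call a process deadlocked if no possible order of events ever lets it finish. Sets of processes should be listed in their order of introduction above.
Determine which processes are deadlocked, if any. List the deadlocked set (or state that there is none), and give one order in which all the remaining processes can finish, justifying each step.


Deadlocked set: T1, T4, T5 and T7.
Key observation: the loop T1 -> T4 -> T1 blocks itself forever; T5 and T7 are caught in further circular waits.
One completion order for the rest: T2, T9, T3, T8.
Check, step by step:
  T2 waits on nothing -> runs at once and releases mu15
  T9 waits on nothing -> runs at once and releases mu16
  T3: everything it awaited (mu15 and mu16) is free; runs, freeing mu8 and mu14
  T8 waits on nothing -> runs at once and releases mu5


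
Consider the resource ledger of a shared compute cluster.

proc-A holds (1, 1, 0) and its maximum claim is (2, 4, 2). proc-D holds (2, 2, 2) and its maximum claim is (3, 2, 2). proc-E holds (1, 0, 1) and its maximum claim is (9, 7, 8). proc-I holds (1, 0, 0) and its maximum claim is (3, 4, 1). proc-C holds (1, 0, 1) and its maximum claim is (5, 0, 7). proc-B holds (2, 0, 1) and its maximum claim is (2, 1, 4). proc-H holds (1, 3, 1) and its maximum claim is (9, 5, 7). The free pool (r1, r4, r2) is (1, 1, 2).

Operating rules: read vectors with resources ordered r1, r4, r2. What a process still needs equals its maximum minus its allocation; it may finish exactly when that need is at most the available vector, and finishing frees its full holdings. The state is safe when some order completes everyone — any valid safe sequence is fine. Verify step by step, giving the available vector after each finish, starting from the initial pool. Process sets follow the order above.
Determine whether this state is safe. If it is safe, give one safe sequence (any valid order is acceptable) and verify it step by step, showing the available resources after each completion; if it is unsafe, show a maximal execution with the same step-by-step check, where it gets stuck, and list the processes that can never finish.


UNSAFE — no complete ordering exists.
Key observation: r2 is the bottleneck — with proc-D, proc-B, proc-A, proc-I done the pool holds (7, 4, 5), short of every remaining need.
The run proc-D, proc-B, proc-A, proc-I cannot be extended any further. Step-by-step check:
  pool = (1, 1, 2)
  proc-D needs (1, 0, 0) <= (1, 1, 2) -> finishes; pool += (2, 2, 2) = (3, 3, 4)
  proc-B needs (0, 1, 3) <= (3, 3, 4) -> finishes; pool += (2, 0, 1) = (5, 3, 5)
  proc-A needs (1, 3, 2) <= (5, 3, 5) -> finishes; pool += (1, 1, 0) = (6, 4, 5)
  proc-I needs (2, 4, 1) <= (6, 4, 5) -> finishes; pool += (1, 0, 0) = (7, 4, 5)
  blocked: proc-E wants (8, 7, 7), pool (7, 4, 5) — not enough r1, r4 and r2
  blocked: proc-C wants (4, 0, 6), pool (7, 4, 5) — not enough r2
  blocked: proc-H wants (8, 2, 6), pool (7, 4, 5) — not enough r1 and r2
Permanently blocked: proc-E, proc-C and proc-H.


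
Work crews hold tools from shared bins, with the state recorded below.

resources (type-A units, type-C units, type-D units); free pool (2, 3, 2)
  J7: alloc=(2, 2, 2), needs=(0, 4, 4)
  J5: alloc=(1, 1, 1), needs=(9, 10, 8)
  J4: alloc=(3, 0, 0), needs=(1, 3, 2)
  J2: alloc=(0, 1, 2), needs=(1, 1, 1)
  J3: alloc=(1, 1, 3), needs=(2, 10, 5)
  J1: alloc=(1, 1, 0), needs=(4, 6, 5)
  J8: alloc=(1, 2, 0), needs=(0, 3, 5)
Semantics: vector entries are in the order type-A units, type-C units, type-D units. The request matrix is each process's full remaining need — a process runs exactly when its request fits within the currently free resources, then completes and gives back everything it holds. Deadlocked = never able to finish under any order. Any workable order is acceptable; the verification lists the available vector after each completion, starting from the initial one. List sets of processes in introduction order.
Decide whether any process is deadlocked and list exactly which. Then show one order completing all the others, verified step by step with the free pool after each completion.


Deadlocked: J5 and J3.
Key observation: type-C units is the bottleneck — with J4, J2, J7, J1, J8 done the pool holds (9, 9, 6), short of every remaining need.
The rest can finish in the order J4, J2, J7, J1, J8. Walking it through:
  pool = (2, 3, 2)
  J4 needs (1, 3, 2) <= (2, 3, 2) -> finishes; pool += (3, 0, 0) = (5, 3, 2)
  J2 needs (1, 1, 1) <= (5, 3, 2) -> finishes; pool += (0, 1, 2) = (5, 4, 4)
  J7 needs (0, 4, 4) <= (5, 4, 4) -> finishes; pool += (2, 2, 2) = (7, 6, 6)
  J1 needs (4, 6, 5) <= (7, 6, 6) -> finishes; pool += (1, 1, 0) = (8, 7, 6)
  J8 needs (0, 3, 5) <= (8, 7, 6) -> finishes; pool += (1, 2, 0) = (9, 9, 6)
The blocked processes can never fit:
  J5 still needs (9, 10, 8) but only (9, 9, 6) is free — short on type-C units and type-D units
  J3 still needs (2, 10, 5) but only (9, 9, 6) is free — short on type-C units


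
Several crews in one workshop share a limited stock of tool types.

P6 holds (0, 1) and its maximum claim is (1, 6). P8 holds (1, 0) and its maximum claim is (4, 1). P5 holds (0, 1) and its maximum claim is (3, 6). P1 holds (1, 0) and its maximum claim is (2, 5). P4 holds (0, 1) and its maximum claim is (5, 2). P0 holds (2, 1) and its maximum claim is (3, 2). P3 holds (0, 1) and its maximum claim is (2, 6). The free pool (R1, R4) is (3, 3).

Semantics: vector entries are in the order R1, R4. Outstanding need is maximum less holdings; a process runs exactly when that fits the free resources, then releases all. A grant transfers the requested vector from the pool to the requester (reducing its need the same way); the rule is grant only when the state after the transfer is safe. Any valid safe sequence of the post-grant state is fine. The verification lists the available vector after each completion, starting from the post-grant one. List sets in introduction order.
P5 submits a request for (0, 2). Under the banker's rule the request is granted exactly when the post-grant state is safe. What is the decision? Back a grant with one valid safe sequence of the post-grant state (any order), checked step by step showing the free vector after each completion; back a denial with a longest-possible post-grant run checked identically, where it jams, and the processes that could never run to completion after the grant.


GRANT. The post-grant state is safe; one safe sequence: P0, P4, P5, P6, P8, P3, P1.
Key observation: the grant leaves (3, 1) free — enough for P0, whose release restarts the cascade.
Verifying the post-grant state step by step:
  pool = (3, 1)
  P0: need (1, 1) fits (3, 1); releases (2, 1), pool now (5, 2)
  P4: need (5, 1) fits (5, 2); releases (0, 1), pool now (5, 3)
  P5: need (3, 3) fits (5, 3); releases (0, 3), pool now (5, 6)
  P6: need (1, 5) fits (5, 6); releases (0, 1), pool now (5, 7)
  P8: need (3, 1) fits (5, 7); releases (1, 0), pool now (6, 7)
  P3: need (2, 5) fits (6, 7); releases (0, 1), pool now (6, 8)
  P1: need (1, 5) fits (6, 8); releases (1, 0), pool now (7, 8)


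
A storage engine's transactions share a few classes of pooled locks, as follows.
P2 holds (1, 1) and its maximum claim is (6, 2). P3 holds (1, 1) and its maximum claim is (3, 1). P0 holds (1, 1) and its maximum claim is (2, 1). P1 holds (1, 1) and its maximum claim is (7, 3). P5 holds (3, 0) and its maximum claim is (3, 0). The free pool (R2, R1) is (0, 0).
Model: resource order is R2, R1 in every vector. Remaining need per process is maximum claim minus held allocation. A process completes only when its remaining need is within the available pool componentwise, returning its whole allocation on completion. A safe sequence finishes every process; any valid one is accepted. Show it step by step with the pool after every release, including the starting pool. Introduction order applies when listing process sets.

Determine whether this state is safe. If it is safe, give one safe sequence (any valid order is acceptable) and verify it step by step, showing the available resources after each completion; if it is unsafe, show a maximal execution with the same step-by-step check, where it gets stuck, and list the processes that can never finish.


SAFE. One safe sequence: P5, P3, P0, P2, P1.
Key observation: the order's first zero-slack moment is P2 ((5, 1) needed, (5, 2) free — a requested resource with nothing to spare).
Check, step by step:
  pool = (0, 0)
  P5 needs (0, 0) <= (0, 0) -> finishes; pool += (3, 0) = (3, 0)
  P3 needs (2, 0) <= (3, 0) -> finishes; pool += (1, 1) = (4, 1)
  P0 needs (1, 0) <= (4, 1) -> finishes; pool += (1, 1) = (5, 2)
  P2 needs (5, 1) <= (5, 2) -> finishes; pool += (1, 1) = (6, 3)
  P1 needs (6, 2) <= (6, 3) -> finishes; pool += (1, 1) = (7, 4)


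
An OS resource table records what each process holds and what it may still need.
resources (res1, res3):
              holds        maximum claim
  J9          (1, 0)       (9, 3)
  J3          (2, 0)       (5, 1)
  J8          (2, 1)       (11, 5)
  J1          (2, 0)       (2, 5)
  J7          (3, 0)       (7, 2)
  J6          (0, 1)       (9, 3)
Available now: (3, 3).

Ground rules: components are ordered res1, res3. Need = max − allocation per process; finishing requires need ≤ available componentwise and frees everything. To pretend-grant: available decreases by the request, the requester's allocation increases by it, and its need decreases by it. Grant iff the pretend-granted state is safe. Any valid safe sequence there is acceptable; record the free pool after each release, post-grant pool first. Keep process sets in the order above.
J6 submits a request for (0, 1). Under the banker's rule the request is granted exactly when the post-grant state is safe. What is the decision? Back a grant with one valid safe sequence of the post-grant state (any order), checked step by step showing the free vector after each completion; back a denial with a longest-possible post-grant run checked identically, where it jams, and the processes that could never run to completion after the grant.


DENY — the pretend-granted state is unsafe.
Key observation: after J3, J7 the pool peaks at (8, 2), and each blocked process is short somewhere: J9 on res3; J8 on res1, res3; J1 on res3; J6 on res1.
Pretend the grant happened; the run J3, J7 goes as far as possible. Verifying each step:
  pool = (3, 2)
  J3 needs (3, 1) <= (3, 2) -> finishes; pool += (2, 0) = (5, 2)
  J7 needs (4, 2) <= (5, 2) -> finishes; pool += (3, 0) = (8, 2)
  J9 still needs (8, 3) but only (8, 2) is free — short on res3
  J8 still needs (9, 4) but only (8, 2) is free — short on res1 and res3
  J1 still needs (0, 5) but only (8, 2) is free — short on res3
  J6 still needs (9, 1) but only (8, 2) is free — short on res1
Had the request been granted, J9, J8, J1 and J6 could never finish.


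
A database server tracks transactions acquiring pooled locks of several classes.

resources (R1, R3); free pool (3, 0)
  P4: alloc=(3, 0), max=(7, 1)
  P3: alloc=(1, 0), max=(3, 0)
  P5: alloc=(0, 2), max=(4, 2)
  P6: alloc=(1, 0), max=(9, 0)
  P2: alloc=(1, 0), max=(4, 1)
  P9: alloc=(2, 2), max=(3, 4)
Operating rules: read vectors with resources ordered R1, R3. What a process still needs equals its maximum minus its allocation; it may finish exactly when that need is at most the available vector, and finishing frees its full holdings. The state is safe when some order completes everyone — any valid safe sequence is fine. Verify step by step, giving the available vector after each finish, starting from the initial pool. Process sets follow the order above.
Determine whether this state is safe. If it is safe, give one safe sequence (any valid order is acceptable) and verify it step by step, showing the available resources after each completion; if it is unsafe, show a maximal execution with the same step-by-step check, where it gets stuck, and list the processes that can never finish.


SAFE — a valid safe sequence is P3, P5, P9, P2, P4, P6.
Key observation: the order's first zero-slack moment is P5 ((4, 0) needed, (4, 0) free — a requested resource with nothing to spare).
Check, step by step:
  pool = (3, 0)
  P3: need (2, 0) fits (3, 0); releases (1, 0), pool now (4, 0)
  P5: need (4, 0) fits (4, 0); releases (0, 2), pool now (4, 2)
  P9: need (1, 2) fits (4, 2); releases (2, 2), pool now (6, 4)
  P2: need (3, 1) fits (6, 4); releases (1, 0), pool now (7, 4)
  P4: need (4, 1) fits (7, 4); releases (3, 0), pool now (10, 4)
  P6: need (8, 0) fits (10, 4); releases (1, 0), pool now (11, 4)


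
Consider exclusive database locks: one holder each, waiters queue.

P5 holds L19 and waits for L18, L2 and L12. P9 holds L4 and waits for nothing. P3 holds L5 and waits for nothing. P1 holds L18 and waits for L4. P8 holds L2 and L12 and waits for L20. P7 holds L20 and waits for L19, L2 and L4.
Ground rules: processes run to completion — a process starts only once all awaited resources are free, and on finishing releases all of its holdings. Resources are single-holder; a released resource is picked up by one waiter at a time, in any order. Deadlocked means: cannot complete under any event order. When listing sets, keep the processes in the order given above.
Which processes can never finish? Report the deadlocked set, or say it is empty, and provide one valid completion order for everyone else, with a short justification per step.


Deadlocked set: P5, P8 and P7.
Key observation: the knot is the closed ring of waits P5 -> P8 -> P7 -> P5; no other process is dragged down with it.
The rest can finish in the order P9, P3, P1.
Walking it through:
  P9 waits on nothing -> runs at once and releases L4
  P3 waits on nothing -> runs at once and releases L5
  P1: everything it awaited (L4) is free; runs, freeing L18


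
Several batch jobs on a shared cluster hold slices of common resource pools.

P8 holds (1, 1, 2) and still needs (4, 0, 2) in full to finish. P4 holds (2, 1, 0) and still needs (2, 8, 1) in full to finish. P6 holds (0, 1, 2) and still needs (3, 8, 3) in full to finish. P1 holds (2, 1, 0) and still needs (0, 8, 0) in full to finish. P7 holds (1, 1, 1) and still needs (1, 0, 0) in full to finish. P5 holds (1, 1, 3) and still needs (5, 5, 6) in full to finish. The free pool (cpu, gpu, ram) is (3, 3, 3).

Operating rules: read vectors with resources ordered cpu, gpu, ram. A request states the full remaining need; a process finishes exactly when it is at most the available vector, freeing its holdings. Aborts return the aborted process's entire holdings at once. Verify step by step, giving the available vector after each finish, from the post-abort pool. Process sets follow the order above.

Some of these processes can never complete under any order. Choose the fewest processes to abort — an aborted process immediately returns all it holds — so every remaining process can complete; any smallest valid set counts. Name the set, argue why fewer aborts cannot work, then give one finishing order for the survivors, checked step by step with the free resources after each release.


The answer: abort P4 and P1.
Key observation: before aborting P4 and P1, P6 was permanently blocked — no order could ever run it; afterwards it completes at step 4.
Why nothing smaller works — every single abort fails: P8 alone leaves P4 blocked (short on gpu); P4 alone leaves P6 blocked (short on gpu); P6 alone leaves P4 blocked (short on gpu); P1 alone leaves P4 blocked (short on gpu); P7 alone leaves P4 blocked (short on gpu); P5 alone leaves P4 blocked (short on gpu).
Survivors finish in the order: P7, P8, P5, P6. Step-by-step check (pool after the aborts first):
  pool = (7, 5, 3)
  P7: need (1, 0, 0) fits (7, 5, 3); releases (1, 1, 1), pool now (8, 6, 4)
  P8: need (4, 0, 2) fits (8, 6, 4); releases (1, 1, 2), pool now (9, 7, 6)
  P5: need (5, 5, 6) fits (9, 7, 6); releases (1, 1, 3), pool now (10, 8, 9)
  P6: need (3, 8, 3) fits (10, 8, 9); releases (0, 1, 2), pool now (10, 9, 11)


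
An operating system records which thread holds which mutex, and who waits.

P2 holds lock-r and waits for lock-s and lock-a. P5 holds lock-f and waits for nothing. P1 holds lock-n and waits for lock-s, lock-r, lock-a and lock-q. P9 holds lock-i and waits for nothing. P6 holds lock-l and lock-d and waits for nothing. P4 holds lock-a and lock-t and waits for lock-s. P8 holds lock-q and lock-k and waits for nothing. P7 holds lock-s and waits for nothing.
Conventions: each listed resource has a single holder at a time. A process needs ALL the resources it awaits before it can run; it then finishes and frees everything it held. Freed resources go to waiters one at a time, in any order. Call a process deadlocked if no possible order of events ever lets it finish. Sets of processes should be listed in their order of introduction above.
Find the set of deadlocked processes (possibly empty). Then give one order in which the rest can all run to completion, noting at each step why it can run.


Nothing here is deadlocked.
Key observation: there is no circular wait here — follow any chain and it reaches a process that is free to run now.
One completion order for the rest: P7, P6, P4, P2, P8, P1, P5, P9.
Walking it through:
  P7 waits on nothing -> runs at once and releases lock-s
  P6 waits on nothing -> runs at once and releases lock-l and lock-d
  P4 waits on lock-s — all released -> runs and releases lock-a and lock-t
  P2 waits on lock-s and lock-a — all released -> runs and releases lock-r
  P8 waits on nothing -> runs at once and releases lock-q and lock-k
  P1 waits on lock-s, lock-r, lock-a and lock-q — all released -> runs and releases lock-n
  P5 waits on nothing -> runs at once and releases lock-f
  P9 waits on nothing -> runs at once and releases lock-i


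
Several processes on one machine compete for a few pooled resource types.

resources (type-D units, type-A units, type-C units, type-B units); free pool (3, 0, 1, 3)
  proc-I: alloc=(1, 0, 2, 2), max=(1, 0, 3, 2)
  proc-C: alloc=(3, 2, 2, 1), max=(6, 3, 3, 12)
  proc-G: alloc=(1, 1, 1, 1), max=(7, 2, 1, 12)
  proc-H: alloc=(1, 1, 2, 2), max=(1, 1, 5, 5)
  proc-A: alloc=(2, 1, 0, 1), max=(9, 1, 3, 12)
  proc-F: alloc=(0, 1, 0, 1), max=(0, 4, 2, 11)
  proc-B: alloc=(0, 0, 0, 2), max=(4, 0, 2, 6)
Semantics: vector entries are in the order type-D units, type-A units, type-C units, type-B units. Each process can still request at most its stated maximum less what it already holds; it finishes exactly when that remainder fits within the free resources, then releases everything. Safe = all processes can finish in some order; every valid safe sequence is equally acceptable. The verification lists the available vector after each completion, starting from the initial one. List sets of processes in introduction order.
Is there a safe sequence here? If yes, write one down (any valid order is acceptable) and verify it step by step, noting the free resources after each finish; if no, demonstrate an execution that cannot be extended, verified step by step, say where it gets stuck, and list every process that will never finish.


UNSAFE.
Key observation: after proc-I, proc-H, proc-B complete, (5, 1, 5, 9) is the best the pool ever gets, yet each leftover process wants more type-B units.
The run proc-I, proc-H, proc-B cannot be extended any further. Walking it through:
  pool = (3, 0, 1, 3)
  proc-I: need (0, 0, 1, 0) fits (3, 0, 1, 3); releases (1, 0, 2, 2), pool now (4, 0, 3, 5)
  proc-H: need (0, 0, 3, 3) fits (4, 0, 3, 5); releases (1, 1, 2, 2), pool now (5, 1, 5, 7)
  proc-B: need (4, 0, 2, 4) fits (5, 1, 5, 7); releases (0, 0, 0, 2), pool now (5, 1, 5, 9)
  blocked: proc-C wants (3, 1, 1, 11), pool (5, 1, 5, 9) — not enough type-B units
  blocked: proc-G wants (6, 1, 0, 11), pool (5, 1, 5, 9) — not enough type-D units and type-B units
  blocked: proc-A wants (7, 0, 3, 11), pool (5, 1, 5, 9) — not enough type-D units and type-B units
  blocked: proc-F wants (0, 3, 2, 10), pool (5, 1, 5, 9) — not enough type-A units and type-B units
Processes that can never finish: proc-C, proc-G, proc-A and proc-F.


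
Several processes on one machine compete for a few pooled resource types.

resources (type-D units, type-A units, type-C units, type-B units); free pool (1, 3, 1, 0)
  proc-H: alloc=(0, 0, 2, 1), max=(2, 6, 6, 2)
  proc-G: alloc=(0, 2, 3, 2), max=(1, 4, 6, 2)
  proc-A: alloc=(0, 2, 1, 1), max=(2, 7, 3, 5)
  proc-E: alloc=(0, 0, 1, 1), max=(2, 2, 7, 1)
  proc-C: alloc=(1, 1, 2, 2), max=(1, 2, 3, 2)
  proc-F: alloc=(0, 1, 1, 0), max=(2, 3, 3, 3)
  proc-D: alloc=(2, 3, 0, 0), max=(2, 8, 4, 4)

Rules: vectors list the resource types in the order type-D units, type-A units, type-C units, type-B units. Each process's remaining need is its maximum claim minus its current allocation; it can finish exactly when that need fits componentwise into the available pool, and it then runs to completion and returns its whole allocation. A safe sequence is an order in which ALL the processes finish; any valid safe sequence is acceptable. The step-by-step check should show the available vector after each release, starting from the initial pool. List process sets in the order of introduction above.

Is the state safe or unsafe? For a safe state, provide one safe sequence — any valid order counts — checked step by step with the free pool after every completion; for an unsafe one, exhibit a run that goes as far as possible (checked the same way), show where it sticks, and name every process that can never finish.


The state is SAFE; one workable sequence: proc-C, proc-G, proc-D, proc-H, proc-E, proc-A, proc-F.
Key observation: at proc-C the run first touches a limit — (0, 1, 1, 0) against (1, 3, 1, 0), exact on a resource it actually requests.
Walking it through:
  pool = (1, 3, 1, 0)
  proc-C: need (0, 1, 1, 0) fits (1, 3, 1, 0); releases (1, 1, 2, 2), pool now (2, 4, 3, 2)
  proc-G: need (1, 2, 3, 0) fits (2, 4, 3, 2); releases (0, 2, 3, 2), pool now (2, 6, 6, 4)
  proc-D: need (0, 5, 4, 4) fits (2, 6, 6, 4); releases (2, 3, 0, 0), pool now (4, 9, 6, 4)
  proc-H: need (2, 6, 4, 1) fits (4, 9, 6, 4); releases (0, 0, 2, 1), pool now (4, 9, 8, 5)
  proc-E: need (2, 2, 6, 0) fits (4, 9, 8, 5); releases (0, 0, 1, 1), pool now (4, 9, 9, 6)
  proc-A: need (2, 5, 2, 4) fits (4, 9, 9, 6); releases (0, 2, 1, 1), pool now (4, 11, 10, 7)
  proc-F: need (2, 2, 2, 3) fits (4, 11, 10, 7); releases (0, 1, 1, 0), pool now (4, 12, 11, 7)


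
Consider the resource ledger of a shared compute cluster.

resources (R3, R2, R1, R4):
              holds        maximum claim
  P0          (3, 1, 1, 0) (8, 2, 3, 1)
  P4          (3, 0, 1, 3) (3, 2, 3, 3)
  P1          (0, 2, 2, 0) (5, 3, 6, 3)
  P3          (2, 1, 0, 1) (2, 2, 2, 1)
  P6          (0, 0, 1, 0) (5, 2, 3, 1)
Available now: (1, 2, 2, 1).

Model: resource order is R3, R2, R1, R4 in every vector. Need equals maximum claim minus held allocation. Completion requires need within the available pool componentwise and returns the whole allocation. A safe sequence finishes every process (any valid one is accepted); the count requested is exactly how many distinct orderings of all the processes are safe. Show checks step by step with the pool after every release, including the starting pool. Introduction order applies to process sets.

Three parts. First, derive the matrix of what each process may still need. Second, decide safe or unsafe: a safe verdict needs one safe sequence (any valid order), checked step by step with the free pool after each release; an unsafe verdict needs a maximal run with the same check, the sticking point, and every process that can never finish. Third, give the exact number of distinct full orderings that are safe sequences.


(1) Need matrix, components ordered R3, R2, R1, R4:
  P0: (5, 1, 2, 1)
  P4: (0, 2, 2, 0)
  P1: (5, 1, 4, 3)
  P3: (0, 1, 2, 0)
  P6: (5, 2, 2, 1)
(2) SAFE, for example via the order P4, P3, P0, P6, P1.
Key observation: at P4 the run first touches a limit — (0, 2, 2, 0) against (1, 2, 2, 1), exact on a resource it actually requests.
Check, step by step:
  pool = (1, 2, 2, 1)
  P4 needs (0, 2, 2, 0) <= (1, 2, 2, 1) -> finishes; pool += (3, 0, 1, 3) = (4, 2, 3, 4)
  P3 needs (0, 1, 2, 0) <= (4, 2, 3, 4) -> finishes; pool += (2, 1, 0, 1) = (6, 3, 3, 5)
  P0 needs (5, 1, 2, 1) <= (6, 3, 3, 5) -> finishes; pool += (3, 1, 1, 0) = (9, 4, 4, 5)
  P6 needs (5, 2, 2, 1) <= (9, 4, 4, 5) -> finishes; pool += (0, 0, 1, 0) = (9, 4, 5, 5)
  P1 needs (5, 1, 4, 3) <= (9, 4, 5, 5) -> finishes; pool += (0, 2, 2, 0) = (9, 6, 7, 5)
(3) The exact count: 8 of the possible complete orderings are safe sequences.


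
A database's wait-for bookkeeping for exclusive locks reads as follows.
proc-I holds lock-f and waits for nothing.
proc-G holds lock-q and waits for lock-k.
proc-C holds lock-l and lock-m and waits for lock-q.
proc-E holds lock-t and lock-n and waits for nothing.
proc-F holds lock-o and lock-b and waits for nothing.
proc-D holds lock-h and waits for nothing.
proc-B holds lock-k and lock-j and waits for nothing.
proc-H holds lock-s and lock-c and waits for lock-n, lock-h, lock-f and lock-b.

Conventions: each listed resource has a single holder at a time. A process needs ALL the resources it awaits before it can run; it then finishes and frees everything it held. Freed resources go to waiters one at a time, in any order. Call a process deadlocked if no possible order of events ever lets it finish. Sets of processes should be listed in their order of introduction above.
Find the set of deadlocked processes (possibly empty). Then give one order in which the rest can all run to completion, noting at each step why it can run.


No process is deadlocked.
Key observation: the waits form no ring: some process can always run, and its releases unblock the others one by one.
A valid finishing order for the others: proc-B, proc-F, proc-D, proc-I, proc-E, proc-G, proc-H, proc-C.
Check, step by step:
  proc-B: no waits; runs immediately, freeing lock-k and lock-j
  proc-F: no waits; runs immediately, freeing lock-o and lock-b
  proc-D: no waits; runs immediately, freeing lock-h
  proc-I: no waits; runs immediately, freeing lock-f
  proc-E: no waits; runs immediately, freeing lock-t and lock-n
  proc-G: everything it awaited (lock-k) is free; runs, freeing lock-q
  proc-H: everything it awaited (lock-n, lock-h, lock-f and lock-b) is free; runs, freeing lock-s and lock-c
  proc-C: everything it awaited (lock-q) is free; runs, freeing lock-l and lock-m


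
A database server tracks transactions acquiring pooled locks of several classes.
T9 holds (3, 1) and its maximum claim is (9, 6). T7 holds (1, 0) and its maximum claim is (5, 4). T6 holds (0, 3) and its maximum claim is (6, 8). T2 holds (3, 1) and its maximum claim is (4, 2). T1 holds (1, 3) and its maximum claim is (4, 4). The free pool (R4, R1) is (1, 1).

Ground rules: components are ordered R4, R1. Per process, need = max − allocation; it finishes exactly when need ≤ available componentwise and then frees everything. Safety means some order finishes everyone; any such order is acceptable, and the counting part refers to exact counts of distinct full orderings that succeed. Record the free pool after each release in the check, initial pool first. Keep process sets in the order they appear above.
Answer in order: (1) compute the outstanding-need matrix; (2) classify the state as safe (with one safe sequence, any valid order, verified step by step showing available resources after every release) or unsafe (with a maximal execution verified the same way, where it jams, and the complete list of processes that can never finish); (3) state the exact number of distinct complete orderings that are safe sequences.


(1) Remaining need (order R4, R1):
  T9: (6, 5)
  T7: (4, 4)
  T6: (6, 5)
  T2: (1, 1)
  T1: (3, 1)
(2) SAFE, for example via the order T2, T1, T7, T6, T9.
Key observation: the order's first zero-slack moment is T2 ((1, 1) needed, (1, 1) free — a requested resource with nothing to spare).
Walking it through:
  pool = (1, 1)
  T2 needs (1, 1) <= (1, 1) -> finishes; pool += (3, 1) = (4, 2)
  T1 needs (3, 1) <= (4, 2) -> finishes; pool += (1, 3) = (5, 5)
  T7 needs (4, 4) <= (5, 5) -> finishes; pool += (1, 0) = (6, 5)
  T6 needs (6, 5) <= (6, 5) -> finishes; pool += (0, 3) = (6, 8)
  T9 needs (6, 5) <= (6, 8) -> finishes; pool += (3, 1) = (9, 9)
(3) The exact count: 2 of the possible complete orderings are safe sequences.


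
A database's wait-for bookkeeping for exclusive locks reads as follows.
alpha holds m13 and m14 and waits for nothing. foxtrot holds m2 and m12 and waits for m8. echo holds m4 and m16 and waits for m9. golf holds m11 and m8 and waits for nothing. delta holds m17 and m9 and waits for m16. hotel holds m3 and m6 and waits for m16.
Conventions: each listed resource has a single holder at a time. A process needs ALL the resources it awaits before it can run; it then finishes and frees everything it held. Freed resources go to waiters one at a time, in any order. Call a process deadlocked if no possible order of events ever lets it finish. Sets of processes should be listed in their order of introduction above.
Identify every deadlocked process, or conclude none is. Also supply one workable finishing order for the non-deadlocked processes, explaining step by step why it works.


The deadlocked set is echo, delta and hotel.
Key observation: echo -> delta -> echo is a circular wait — nothing in it can go first; hotel waits into the deadlock from upstream.
A valid finishing order for the others: golf, alpha, foxtrot.
Walking it through:
  run golf (it waits on nothing); releases m11 and m8
  run alpha (it waits on nothing); releases m13 and m14
  run foxtrot (all its waits — m8 — are resolved); releases m2 and m12


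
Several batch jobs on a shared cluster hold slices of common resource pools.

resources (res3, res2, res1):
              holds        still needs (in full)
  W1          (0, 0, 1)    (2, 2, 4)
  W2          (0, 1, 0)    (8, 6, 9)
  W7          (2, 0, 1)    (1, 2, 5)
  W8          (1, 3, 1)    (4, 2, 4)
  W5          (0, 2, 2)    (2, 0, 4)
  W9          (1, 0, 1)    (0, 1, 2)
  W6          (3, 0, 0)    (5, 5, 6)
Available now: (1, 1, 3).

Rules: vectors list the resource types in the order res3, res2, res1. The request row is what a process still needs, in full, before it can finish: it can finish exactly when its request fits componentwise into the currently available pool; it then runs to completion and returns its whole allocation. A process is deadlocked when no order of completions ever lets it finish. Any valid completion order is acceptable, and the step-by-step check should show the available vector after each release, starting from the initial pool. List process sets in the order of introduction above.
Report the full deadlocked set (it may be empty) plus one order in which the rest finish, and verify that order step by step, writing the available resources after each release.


No process is deadlocked.
Key observation: starting with W9, each completion frees enough for the next — no one is permanently blocked.
A valid finishing order for the others: W9, W5, W7, W8, W6, W1, W2. Step-by-step check:
  pool = (1, 1, 3)
  run W9 (needs (0, 1, 2), free (1, 1, 3)); after release of (1, 0, 1) the pool is (2, 1, 4)
  run W5 (needs (2, 0, 4), free (2, 1, 4)); after release of (0, 2, 2) the pool is (2, 3, 6)
  run W7 (needs (1, 2, 5), free (2, 3, 6)); after release of (2, 0, 1) the pool is (4, 3, 7)
  run W8 (needs (4, 2, 4), free (4, 3, 7)); after release of (1, 3, 1) the pool is (5, 6, 8)
  run W6 (needs (5, 5, 6), free (5, 6, 8)); after release of (3, 0, 0) the pool is (8, 6, 8)
  run W1 (needs (2, 2, 4), free (8, 6, 8)); after release of (0, 0, 1) the pool is (8, 6, 9)
  run W2 (needs (8, 6, 9), free (8, 6, 9)); after release of (0, 1, 0) the pool is (8, 7, 9)
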